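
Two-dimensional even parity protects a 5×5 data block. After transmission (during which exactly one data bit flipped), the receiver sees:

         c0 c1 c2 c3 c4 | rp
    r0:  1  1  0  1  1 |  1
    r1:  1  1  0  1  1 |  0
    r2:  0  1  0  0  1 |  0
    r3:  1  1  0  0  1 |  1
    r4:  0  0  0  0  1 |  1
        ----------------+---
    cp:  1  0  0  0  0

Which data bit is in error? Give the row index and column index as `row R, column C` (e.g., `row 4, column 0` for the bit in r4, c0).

row 0, column 4

Recompute each row's even parity and compare to rp:
  r0: data parity 0, sent rp 1 → mismatch
  r1: data parity 0, sent rp 0 → ok
  r2: data parity 0, sent rp 0 → ok
  r3: data parity 1, sent rp 1 → ok
  r4: data parity 1, sent rp 1 → ok
Recompute each column's even parity and compare to cp:
  c0: data parity 1, sent cp 1 → ok
  c1: data parity 0, sent cp 0 → ok
  c2: data parity 0, sent cp 0 → ok
  c3: data parity 0, sent cp 0 → ok
  c4: data parity 1, sent cp 0 → mismatch
Exactly one row (r0) and one column (c4) fail → the flipped bit is at their intersection.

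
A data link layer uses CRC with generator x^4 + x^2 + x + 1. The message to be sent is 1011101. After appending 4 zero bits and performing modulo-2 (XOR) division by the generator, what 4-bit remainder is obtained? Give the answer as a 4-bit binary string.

0111

Append 4 zeros: 10111010000. Divide by 10111 (XOR where the leading bit is 1):
  pos 0: 10111 XOR 10111 = 00000
  pos 6: 10000 XOR 10111 = 00111
Remainder (last 4 bits) = 0111. This is the CRC / FCS.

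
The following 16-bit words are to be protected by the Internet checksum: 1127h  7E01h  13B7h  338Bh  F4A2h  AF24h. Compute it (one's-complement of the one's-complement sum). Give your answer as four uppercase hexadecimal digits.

One's-complement addition (fold any carry out of bit 15 back into bit 0):
  0x1127 + 0x7E01 = 0x08F28
  0x8F28 + 0x13B7 = 0x0A2DF
  0xA2DF + 0x338B = 0x0D66A
  0xD66A + 0xF4A2 = 0x1CB0C → wrap carry → 0xCB0D
  0xCB0D + 0xAF24 = 0x17A31 → wrap carry → 0x7A32
One's-complement sum = 0x7A32.
Checksum = ~0x7A32 & 0xFFFF = 0x85CD.

85CD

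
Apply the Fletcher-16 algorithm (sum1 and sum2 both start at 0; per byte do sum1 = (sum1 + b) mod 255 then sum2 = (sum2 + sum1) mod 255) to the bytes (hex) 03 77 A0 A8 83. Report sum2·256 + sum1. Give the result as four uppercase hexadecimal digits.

Running sums (mod 255):
  after byte 0 (03): sum1=3, sum2=3
  after byte 1 (77): sum1=122, sum2=125
  after byte 2 (A0): sum1=27, sum2=152
  after byte 3 (A8): sum1=195, sum2=92
  after byte 4 (83): sum1=71, sum2=163
Checksum = sum2·256 + sum1 = 163·256 + 71 = 41799 = 0xA347.

A347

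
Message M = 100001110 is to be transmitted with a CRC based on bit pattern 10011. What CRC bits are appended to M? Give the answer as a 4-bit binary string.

Append 4 zeros: 1000011100000. Divide by 10011 (XOR where the leading bit is 1):
  pos 0: 10000 XOR 10011 = 00011
  pos 3: 11111 XOR 10011 = 01100
  pos 4: 11000 XOR 10011 = 01011
  pos 5: 10110 XOR 10011 = 00101
  pos 7: 10100 XOR 10011 = 00111
Remainder (last 4 bits) = 1110. This is the CRC / FCS.

1110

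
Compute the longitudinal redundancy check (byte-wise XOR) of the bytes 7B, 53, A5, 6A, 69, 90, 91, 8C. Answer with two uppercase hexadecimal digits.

XOR the bytes together:
  start with 0x7B
  0x7B ⊕ 0x53 = 0x28
  0x28 ⊕ 0xA5 = 0x8D
  0x8D ⊕ 0x6A = 0xE7
  0xE7 ⊕ 0x69 = 0x8E
  0x8E ⊕ 0x90 = 0x1E
  0x1E ⊕ 0x91 = 0x8F
  0x8F ⊕ 0x8C = 0x03

03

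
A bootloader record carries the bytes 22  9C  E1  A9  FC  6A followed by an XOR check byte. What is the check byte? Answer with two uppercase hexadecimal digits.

60

XOR the bytes together:
  start with 0x22
  0x22 ⊕ 0x9C = 0xBE
  0xBE ⊕ 0xE1 = 0x5F
  0x5F ⊕ 0xA9 = 0xF6
  0xF6 ⊕ 0xFC = 0x0A
  0x0A ⊕ 0x6A = 0x60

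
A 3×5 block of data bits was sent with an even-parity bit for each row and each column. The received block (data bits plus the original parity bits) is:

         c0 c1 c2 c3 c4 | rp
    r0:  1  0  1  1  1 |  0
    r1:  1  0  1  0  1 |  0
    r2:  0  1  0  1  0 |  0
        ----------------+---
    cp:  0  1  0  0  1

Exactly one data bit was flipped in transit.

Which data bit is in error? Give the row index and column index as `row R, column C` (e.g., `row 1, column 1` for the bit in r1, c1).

row 1, column 4

Recompute each row's even parity and compare to rp:
  r0: data parity 0, sent rp 0 → ok
  r1: data parity 1, sent rp 0 → mismatch
  r2: data parity 0, sent rp 0 → ok
Recompute each column's even parity and compare to cp:
  c0: data parity 0, sent cp 0 → ok
  c1: data parity 1, sent cp 1 → ok
  c2: data parity 0, sent cp 0 → ok
  c3: data parity 0, sent cp 0 → ok
  c4: data parity 0, sent cp 1 → mismatch
Exactly one row (r1) and one column (c4) fail → the flipped bit is at their intersection.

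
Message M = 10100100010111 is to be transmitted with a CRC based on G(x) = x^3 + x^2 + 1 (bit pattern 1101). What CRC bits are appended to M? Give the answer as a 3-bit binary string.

010

Append 3 zeros: 10100100010111000. Divide by 1101 (XOR where the leading bit is 1):
  pos 0: 1010 XOR 1101 = 0111
  pos 1: 1110 XOR 1101 = 0011
  pos 3: 1110 XOR 1101 = 0011
  pos 5: 1100 XOR 1101 = 0001
  pos 8: 1101 XOR 1101 = 0000
  pos 12: 1100 XOR 1101 = 0001
Remainder (last 3 bits) = 010. This is the CRC / FCS.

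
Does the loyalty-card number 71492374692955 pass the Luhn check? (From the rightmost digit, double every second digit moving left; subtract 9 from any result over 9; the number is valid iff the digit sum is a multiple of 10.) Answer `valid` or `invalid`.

From the right, keep odd positions and double even positions (subtract 9 from any doubled value over 9):
  doubled (positions 2,4,...): 1 4 3 5 4 8 5 → sum 30
  kept (positions 1,3,...): 5 9 9 4 3 9 1 → sum 40
Total = 70.
70 mod 10 = 0, so the number is valid.

valid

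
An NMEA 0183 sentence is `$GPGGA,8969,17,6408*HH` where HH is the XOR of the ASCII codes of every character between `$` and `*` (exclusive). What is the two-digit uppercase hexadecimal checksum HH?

78

XOR the ASCII codes of the payload characters:
  'G' = 0x47 → acc = 0x47
  'P' = 0x50 → acc = 0x17
  'G' = 0x47 → acc = 0x50
  'G' = 0x47 → acc = 0x17
  'A' = 0x41 → acc = 0x56
  ',' = 0x2C → acc = 0x7A
  '8' = 0x38 → acc = 0x42
  '9' = 0x39 → acc = 0x7B
  '6' = 0x36 → acc = 0x4D
  '9' = 0x39 → acc = 0x74
  ',' = 0x2C → acc = 0x58
  '1' = 0x31 → acc = 0x69
  '7' = 0x37 → acc = 0x5E
  ',' = 0x2C → acc = 0x72
  '6' = 0x36 → acc = 0x44
  '4' = 0x34 → acc = 0x70
  '0' = 0x30 → acc = 0x40
  '8' = 0x38 → acc = 0x78
Checksum = 0x78.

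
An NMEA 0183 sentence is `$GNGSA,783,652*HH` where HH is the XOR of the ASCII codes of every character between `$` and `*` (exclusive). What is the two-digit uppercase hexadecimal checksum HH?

XOR the ASCII codes of the payload characters:
  'G' = 0x47 → acc = 0x47
  'N' = 0x4E → acc = 0x09
  'G' = 0x47 → acc = 0x4E
  'S' = 0x53 → acc = 0x1D
  'A' = 0x41 → acc = 0x5C
  ',' = 0x2C → acc = 0x70
  '7' = 0x37 → acc = 0x47
  '8' = 0x38 → acc = 0x7F
  '3' = 0x33 → acc = 0x4C
  ',' = 0x2C → acc = 0x60
  '6' = 0x36 → acc = 0x56
  '5' = 0x35 → acc = 0x63
  '2' = 0x32 → acc = 0x51
Checksum = 0x51.

51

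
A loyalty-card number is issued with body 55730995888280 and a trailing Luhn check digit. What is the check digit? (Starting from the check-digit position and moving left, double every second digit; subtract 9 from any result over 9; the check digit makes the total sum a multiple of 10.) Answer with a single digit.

7

Partial digits right→left: 0 8 2 8 8 8 5 9 9 0 3 7 5 5
Double every second digit counting from the check-digit position (so the 1st, 3rd, 5th, ... of the partial from the right).
  doubled (with −9 where >9): 0 4 7 1 9 6 1 → sum 28
  kept as-is: 8 8 8 9 0 7 5 → sum 45
Total = 28 + 45 = 73.
Check digit = (10 − (73 mod 10)) mod 10 = 7.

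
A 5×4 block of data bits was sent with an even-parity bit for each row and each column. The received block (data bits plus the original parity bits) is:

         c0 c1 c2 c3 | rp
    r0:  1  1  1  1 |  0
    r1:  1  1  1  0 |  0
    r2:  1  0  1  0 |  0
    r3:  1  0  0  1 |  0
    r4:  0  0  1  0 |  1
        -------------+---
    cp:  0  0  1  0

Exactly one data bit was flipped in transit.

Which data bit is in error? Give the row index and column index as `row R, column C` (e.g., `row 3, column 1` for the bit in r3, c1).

Recompute each row's even parity and compare to rp:
  r0: data parity 0, sent rp 0 → ok
  r1: data parity 1, sent rp 0 → mismatch
  r2: data parity 0, sent rp 0 → ok
  r3: data parity 0, sent rp 0 → ok
  r4: data parity 1, sent rp 1 → ok
Recompute each column's even parity and compare to cp:
  c0: data parity 0, sent cp 0 → ok
  c1: data parity 0, sent cp 0 → ok
  c2: data parity 0, sent cp 1 → mismatch
  c3: data parity 0, sent cp 0 → ok
Exactly one row (r1) and one column (c2) fail → the flipped bit is at their intersection.

row 1, column 2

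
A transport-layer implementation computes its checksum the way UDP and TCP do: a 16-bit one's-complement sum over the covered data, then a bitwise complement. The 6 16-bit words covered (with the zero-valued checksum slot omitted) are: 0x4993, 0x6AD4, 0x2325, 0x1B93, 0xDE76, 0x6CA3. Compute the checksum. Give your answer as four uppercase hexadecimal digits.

One's-complement addition (fold any carry out of bit 15 back into bit 0):
  0x4993 + 0x6AD4 = 0x0B467
  0xB467 + 0x2325 = 0x0D78C
  0xD78C + 0x1B93 = 0x0F31F
  0xF31F + 0xDE76 = 0x1D195 → wrap carry → 0xD196
  0xD196 + 0x6CA3 = 0x13E39 → wrap carry → 0x3E3A
One's-complement sum = 0x3E3A.
Checksum = ~0x3E3A & 0xFFFF = 0xC1C5.

C1C5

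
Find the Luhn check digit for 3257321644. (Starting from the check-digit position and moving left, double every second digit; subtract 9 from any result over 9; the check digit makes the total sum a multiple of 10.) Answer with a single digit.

Partial digits right→left: 4 4 6 1 2 3 7 5 2 3
Double every second digit counting from the check-digit position (so the 1st, 3rd, 5th, ... of the partial from the right).
  doubled (with −9 where >9): 8 3 4 5 4 → sum 24
  kept as-is: 4 1 3 5 3 → sum 16
Total = 24 + 16 = 40.
Check digit = (10 − (40 mod 10)) mod 10 = 0.

0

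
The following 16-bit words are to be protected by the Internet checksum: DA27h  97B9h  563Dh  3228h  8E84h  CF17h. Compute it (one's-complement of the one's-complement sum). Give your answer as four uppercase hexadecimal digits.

One's-complement addition (fold any carry out of bit 15 back into bit 0):
  0xDA27 + 0x97B9 = 0x171E0 → wrap carry → 0x71E1
  0x71E1 + 0x563D = 0x0C81E
  0xC81E + 0x3228 = 0x0FA46
  0xFA46 + 0x8E84 = 0x188CA → wrap carry → 0x88CB
  0x88CB + 0xCF17 = 0x157E2 → wrap carry → 0x57E3
One's-complement sum = 0x57E3.
Checksum = ~0x57E3 & 0xFFFF = 0xA81C.

A81C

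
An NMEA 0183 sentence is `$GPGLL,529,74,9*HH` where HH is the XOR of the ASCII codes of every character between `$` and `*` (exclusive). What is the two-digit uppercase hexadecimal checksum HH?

78

XOR the ASCII codes of the payload characters:
  'G' = 0x47 → acc = 0x47
  'P' = 0x50 → acc = 0x17
  'G' = 0x47 → acc = 0x50
  'L' = 0x4C → acc = 0x1C
  'L' = 0x4C → acc = 0x50
  ',' = 0x2C → acc = 0x7C
  '5' = 0x35 → acc = 0x49
  '2' = 0x32 → acc = 0x7B
  '9' = 0x39 → acc = 0x42
  ',' = 0x2C → acc = 0x6E
  '7' = 0x37 → acc = 0x59
  '4' = 0x34 → acc = 0x6D
  ',' = 0x2C → acc = 0x41
  '9' = 0x39 → acc = 0x78
Checksum = 0x78.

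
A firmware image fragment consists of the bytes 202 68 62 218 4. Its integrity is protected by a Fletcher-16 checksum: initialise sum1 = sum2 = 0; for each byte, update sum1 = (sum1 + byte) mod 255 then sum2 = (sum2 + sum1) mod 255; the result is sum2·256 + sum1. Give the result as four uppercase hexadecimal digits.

7B2C

Running sums (mod 255):
  after byte 0 (202): sum1=202, sum2=202
  after byte 1 (68): sum1=15, sum2=217
  after byte 2 (62): sum1=77, sum2=39
  after byte 3 (218): sum1=40, sum2=79
  after byte 4 (4): sum1=44, sum2=123
Checksum = sum2·256 + sum1 = 123·256 + 44 = 31532 = 0x7B2C.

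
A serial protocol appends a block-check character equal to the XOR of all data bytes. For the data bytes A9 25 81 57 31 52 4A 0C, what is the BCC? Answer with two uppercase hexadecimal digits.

XOR the bytes together:
  start with 0xA9
  0xA9 ⊕ 0x25 = 0x8C
  0x8C ⊕ 0x81 = 0x0D
  0x0D ⊕ 0x57 = 0x5A
  0x5A ⊕ 0x31 = 0x6B
  0x6B ⊕ 0x52 = 0x39
  0x39 ⊕ 0x4A = 0x73
  0x73 ⊕ 0x0C = 0x7F

7F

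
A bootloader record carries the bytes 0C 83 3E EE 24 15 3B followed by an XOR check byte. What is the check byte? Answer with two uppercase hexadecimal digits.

XOR the bytes together:
  start with 0x0C
  0x0C ⊕ 0x83 = 0x8F
  0x8F ⊕ 0x3E = 0xB1
  0xB1 ⊕ 0xEE = 0x5F
  0x5F ⊕ 0x24 = 0x7B
  0x7B ⊕ 0x15 = 0x6E
  0x6E ⊕ 0x3B = 0x55

55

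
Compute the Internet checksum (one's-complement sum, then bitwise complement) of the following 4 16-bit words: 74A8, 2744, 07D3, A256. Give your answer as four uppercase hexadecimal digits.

B9E9

One's-complement addition (fold any carry out of bit 15 back into bit 0):
  0x74A8 + 0x2744 = 0x09BEC
  0x9BEC + 0x07D3 = 0x0A3BF
  0xA3BF + 0xA256 = 0x14615 → wrap carry → 0x4616
One's-complement sum = 0x4616.
Checksum = ~0x4616 & 0xFFFF = 0xB9E9.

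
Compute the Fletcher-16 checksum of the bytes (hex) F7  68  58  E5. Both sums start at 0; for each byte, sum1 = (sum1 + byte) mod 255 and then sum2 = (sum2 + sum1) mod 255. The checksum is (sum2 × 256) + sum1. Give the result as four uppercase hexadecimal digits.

AF9E

Running sums (mod 255):
  after byte 0 (F7): sum1=247, sum2=247
  after byte 1 (68): sum1=96, sum2=88
  after byte 2 (58): sum1=184, sum2=17
  after byte 3 (E5): sum1=158, sum2=175
Checksum = sum2·256 + sum1 = 175·256 + 158 = 44958 = 0xAF9E.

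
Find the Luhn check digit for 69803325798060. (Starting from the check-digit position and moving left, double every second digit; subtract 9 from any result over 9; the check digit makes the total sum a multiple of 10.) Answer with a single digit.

5

Partial digits right→left: 0 6 0 8 9 7 5 2 3 3 0 8 9 6
Double every second digit counting from the check-digit position (so the 1st, 3rd, 5th, ... of the partial from the right).
  doubled (with −9 where >9): 0 0 9 1 6 0 9 → sum 25
  kept as-is: 6 8 7 2 3 8 6 → sum 40
Total = 25 + 40 = 65.
Check digit = (10 − (65 mod 10)) mod 10 = 5.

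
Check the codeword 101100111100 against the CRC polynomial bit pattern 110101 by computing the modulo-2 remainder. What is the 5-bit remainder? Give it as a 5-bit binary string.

01000

Modulo-2 division of 101100111100 by 110101:
  pos 0: 101100 XOR 110101 = 011001
  pos 1: 110011 XOR 110101 = 000110
  pos 4: 110111 XOR 110101 = 000010
Remainder = 01000 (nonzero — an error is detected).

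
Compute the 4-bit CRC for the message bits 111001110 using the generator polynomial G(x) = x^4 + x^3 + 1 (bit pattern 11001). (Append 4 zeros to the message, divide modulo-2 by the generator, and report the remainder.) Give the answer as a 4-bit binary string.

Append 4 zeros: 1110011100000. Divide by 11001 (XOR where the leading bit is 1):
  pos 0: 11100 XOR 11001 = 00101
  pos 2: 10111 XOR 11001 = 01110
  pos 3: 11101 XOR 11001 = 00100
  pos 5: 10000 XOR 11001 = 01001
  pos 6: 10010 XOR 11001 = 01011
  pos 7: 10110 XOR 11001 = 01111
  pos 8: 11110 XOR 11001 = 00111
Remainder (last 4 bits) = 0111. This is the CRC / FCS.

0111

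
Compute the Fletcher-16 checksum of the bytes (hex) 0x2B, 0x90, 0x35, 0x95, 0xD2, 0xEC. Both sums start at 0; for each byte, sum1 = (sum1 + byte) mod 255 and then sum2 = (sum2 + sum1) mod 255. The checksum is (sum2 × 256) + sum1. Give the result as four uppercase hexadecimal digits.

FD46

Running sums (mod 255):
  after byte 0 (0x2B): sum1=43, sum2=43
  after byte 1 (0x90): sum1=187, sum2=230
  after byte 2 (0x35): sum1=240, sum2=215
  after byte 3 (0x95): sum1=134, sum2=94
  after byte 4 (0xD2): sum1=89, sum2=183
  after byte 5 (0xEC): sum1=70, sum2=253
Checksum = sum2·256 + sum1 = 253·256 + 70 = 64838 = 0xFD46.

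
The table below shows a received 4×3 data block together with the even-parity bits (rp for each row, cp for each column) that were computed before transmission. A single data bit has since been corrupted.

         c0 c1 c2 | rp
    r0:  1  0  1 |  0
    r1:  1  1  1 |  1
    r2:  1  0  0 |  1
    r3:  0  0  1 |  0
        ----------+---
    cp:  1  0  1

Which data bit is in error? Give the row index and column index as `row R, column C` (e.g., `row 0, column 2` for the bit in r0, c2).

row 3, column 1

Recompute each row's even parity and compare to rp:
  r0: data parity 0, sent rp 0 → ok
  r1: data parity 1, sent rp 1 → ok
  r2: data parity 1, sent rp 1 → ok
  r3: data parity 1, sent rp 0 → mismatch
Recompute each column's even parity and compare to cp:
  c0: data parity 1, sent cp 1 → ok
  c1: data parity 1, sent cp 0 → mismatch
  c2: data parity 1, sent cp 1 → ok
Exactly one row (r3) and one column (c1) fail → the flipped bit is at their intersection.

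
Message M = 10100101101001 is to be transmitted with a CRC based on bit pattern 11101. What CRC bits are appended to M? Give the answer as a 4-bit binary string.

Append 4 zeros: 101001011010010000. Divide by 11101 (XOR where the leading bit is 1):
  pos 0: 10100 XOR 11101 = 01001
  pos 1: 10011 XOR 11101 = 01110
  pos 2: 11100 XOR 11101 = 00001
  pos 6: 11101 XOR 11101 = 00000
  pos 13: 10000 XOR 11101 = 01101
Remainder (last 4 bits) = 1101. This is the CRC / FCS.

1101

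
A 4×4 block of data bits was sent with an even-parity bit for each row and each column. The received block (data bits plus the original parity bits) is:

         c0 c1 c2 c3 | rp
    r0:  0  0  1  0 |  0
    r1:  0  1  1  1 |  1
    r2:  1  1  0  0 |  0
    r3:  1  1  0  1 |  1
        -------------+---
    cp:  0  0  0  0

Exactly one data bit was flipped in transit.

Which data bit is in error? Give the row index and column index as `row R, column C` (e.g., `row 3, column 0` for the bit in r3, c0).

row 0, column 1

Recompute each row's even parity and compare to rp:
  r0: data parity 1, sent rp 0 → mismatch
  r1: data parity 1, sent rp 1 → ok
  r2: data parity 0, sent rp 0 → ok
  r3: data parity 1, sent rp 1 → ok
Recompute each column's even parity and compare to cp:
  c0: data parity 0, sent cp 0 → ok
  c1: data parity 1, sent cp 0 → mismatch
  c2: data parity 0, sent cp 0 → ok
  c3: data parity 0, sent cp 0 → ok
Exactly one row (r0) and one column (c1) fail → the flipped bit is at their intersection.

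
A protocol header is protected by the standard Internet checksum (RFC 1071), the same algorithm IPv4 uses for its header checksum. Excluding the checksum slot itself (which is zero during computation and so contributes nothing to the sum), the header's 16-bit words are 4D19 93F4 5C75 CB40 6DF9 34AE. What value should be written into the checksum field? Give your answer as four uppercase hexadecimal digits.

5494

One's-complement addition (fold any carry out of bit 15 back into bit 0):
  0x4D19 + 0x93F4 = 0x0E10D
  0xE10D + 0x5C75 = 0x13D82 → wrap carry → 0x3D83
  0x3D83 + 0xCB40 = 0x108C3 → wrap carry → 0x08C4
  0x08C4 + 0x6DF9 = 0x076BD
  0x76BD + 0x34AE = 0x0AB6B
One's-complement sum = 0xAB6B.
Checksum = ~0xAB6B & 0xFFFF = 0x5494.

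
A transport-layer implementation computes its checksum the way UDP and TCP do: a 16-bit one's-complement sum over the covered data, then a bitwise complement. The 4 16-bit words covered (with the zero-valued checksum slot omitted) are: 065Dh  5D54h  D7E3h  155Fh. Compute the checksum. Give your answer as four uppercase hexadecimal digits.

AF0B

One's-complement addition (fold any carry out of bit 15 back into bit 0):
  0x065D + 0x5D54 = 0x063B1
  0x63B1 + 0xD7E3 = 0x13B94 → wrap carry → 0x3B95
  0x3B95 + 0x155F = 0x050F4
One's-complement sum = 0x50F4.
Checksum = ~0x50F4 & 0xFFFF = 0xAF0B.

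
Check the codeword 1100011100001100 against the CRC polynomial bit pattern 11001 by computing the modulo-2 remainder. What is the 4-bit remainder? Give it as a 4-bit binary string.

0000

Modulo-2 division of 1100011100001100 by 11001:
  pos 0: 11000 XOR 11001 = 00001
  pos 4: 11110 XOR 11001 = 00111
  pos 6: 11100 XOR 11001 = 00101
  pos 8: 10101 XOR 11001 = 01100
  pos 9: 11001 XOR 11001 = 00000
Remainder = 0000 (zero — the frame passes the CRC check).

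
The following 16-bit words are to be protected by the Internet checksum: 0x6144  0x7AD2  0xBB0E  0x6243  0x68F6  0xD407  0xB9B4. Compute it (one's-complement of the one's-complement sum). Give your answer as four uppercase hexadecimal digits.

One's-complement addition (fold any carry out of bit 15 back into bit 0):
  0x6144 + 0x7AD2 = 0x0DC16
  0xDC16 + 0xBB0E = 0x19724 → wrap carry → 0x9725
  0x9725 + 0x6243 = 0x0F968
  0xF968 + 0x68F6 = 0x1625E → wrap carry → 0x625F
  0x625F + 0xD407 = 0x13666 → wrap carry → 0x3667
  0x3667 + 0xB9B4 = 0x0F01B
One's-complement sum = 0xF01B.
Checksum = ~0xF01B & 0xFFFF = 0x0FE4.

0FE4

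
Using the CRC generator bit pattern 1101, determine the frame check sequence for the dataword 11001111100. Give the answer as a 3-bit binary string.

Append 3 zeros: 11001111100000. Divide by 1101 (XOR where the leading bit is 1):
  pos 0: 1100 XOR 1101 = 0001
  pos 3: 1111 XOR 1101 = 0010
  pos 5: 1011 XOR 1101 = 0110
  pos 6: 1100 XOR 1101 = 0001
  pos 9: 1000 XOR 1101 = 0101
  pos 10: 1010 XOR 1101 = 0111
Remainder (last 3 bits) = 111. This is the CRC / FCS.

111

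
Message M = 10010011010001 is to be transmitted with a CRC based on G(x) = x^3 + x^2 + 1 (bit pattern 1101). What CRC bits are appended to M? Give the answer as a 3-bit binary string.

111

Append 3 zeros: 10010011010001000. Divide by 1101 (XOR where the leading bit is 1):
  pos 0: 1001 XOR 1101 = 0100
  pos 1: 1000 XOR 1101 = 0101
  pos 2: 1010 XOR 1101 = 0111
  pos 3: 1111 XOR 1101 = 0010
  pos 5: 1010 XOR 1101 = 0111
  pos 6: 1111 XOR 1101 = 0010
  pos 8: 1000 XOR 1101 = 0101
  pos 9: 1010 XOR 1101 = 0111
  pos 10: 1111 XOR 1101 = 0010
  pos 12: 1000 XOR 1101 = 0101
  pos 13: 1010 XOR 1101 = 0111
Remainder (last 3 bits) = 111. This is the CRC / FCS.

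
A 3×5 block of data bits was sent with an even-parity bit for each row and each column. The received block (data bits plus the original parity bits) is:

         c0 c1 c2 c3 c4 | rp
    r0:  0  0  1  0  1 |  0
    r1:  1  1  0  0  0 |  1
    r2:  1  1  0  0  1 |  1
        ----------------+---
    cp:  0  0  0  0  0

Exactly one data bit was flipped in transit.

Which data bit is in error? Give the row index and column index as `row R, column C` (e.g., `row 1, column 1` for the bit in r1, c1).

row 1, column 2

Recompute each row's even parity and compare to rp:
  r0: data parity 0, sent rp 0 → ok
  r1: data parity 0, sent rp 1 → mismatch
  r2: data parity 1, sent rp 1 → ok
Recompute each column's even parity and compare to cp:
  c0: data parity 0, sent cp 0 → ok
  c1: data parity 0, sent cp 0 → ok
  c2: data parity 1, sent cp 0 → mismatch
  c3: data parity 0, sent cp 0 → ok
  c4: data parity 0, sent cp 0 → ok
Exactly one row (r1) and one column (c2) fail → the flipped bit is at their intersection.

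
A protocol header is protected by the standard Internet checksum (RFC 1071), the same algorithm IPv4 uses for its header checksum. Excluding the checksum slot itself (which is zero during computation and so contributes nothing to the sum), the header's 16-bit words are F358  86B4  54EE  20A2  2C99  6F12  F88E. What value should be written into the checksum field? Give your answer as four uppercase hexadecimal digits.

7C27

One's-complement addition (fold any carry out of bit 15 back into bit 0):
  0xF358 + 0x86B4 = 0x17A0C → wrap carry → 0x7A0D
  0x7A0D + 0x54EE = 0x0CEFB
  0xCEFB + 0x20A2 = 0x0EF9D
  0xEF9D + 0x2C99 = 0x11C36 → wrap carry → 0x1C37
  0x1C37 + 0x6F12 = 0x08B49
  0x8B49 + 0xF88E = 0x183D7 → wrap carry → 0x83D8
One's-complement sum = 0x83D8.
Checksum = ~0x83D8 & 0xFFFF = 0x7C27.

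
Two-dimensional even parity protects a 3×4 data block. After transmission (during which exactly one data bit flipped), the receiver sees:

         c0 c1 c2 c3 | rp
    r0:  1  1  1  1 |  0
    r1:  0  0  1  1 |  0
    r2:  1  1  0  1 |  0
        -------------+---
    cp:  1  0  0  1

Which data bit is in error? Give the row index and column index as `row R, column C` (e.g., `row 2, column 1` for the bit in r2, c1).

Recompute each row's even parity and compare to rp:
  r0: data parity 0, sent rp 0 → ok
  r1: data parity 0, sent rp 0 → ok
  r2: data parity 1, sent rp 0 → mismatch
Recompute each column's even parity and compare to cp:
  c0: data parity 0, sent cp 1 → mismatch
  c1: data parity 0, sent cp 0 → ok
  c2: data parity 0, sent cp 0 → ok
  c3: data parity 1, sent cp 1 → ok
Exactly one row (r2) and one column (c0) fail → the flipped bit is at their intersection.

row 2, column 0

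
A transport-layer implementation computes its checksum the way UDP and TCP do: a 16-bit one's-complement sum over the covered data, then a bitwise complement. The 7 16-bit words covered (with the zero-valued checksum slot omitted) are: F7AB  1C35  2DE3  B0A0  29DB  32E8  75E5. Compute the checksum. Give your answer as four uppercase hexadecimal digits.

One's-complement addition (fold any carry out of bit 15 back into bit 0):
  0xF7AB + 0x1C35 = 0x113E0 → wrap carry → 0x13E1
  0x13E1 + 0x2DE3 = 0x041C4
  0x41C4 + 0xB0A0 = 0x0F264
  0xF264 + 0x29DB = 0x11C3F → wrap carry → 0x1C40
  0x1C40 + 0x32E8 = 0x04F28
  0x4F28 + 0x75E5 = 0x0C50D
One's-complement sum = 0xC50D.
Checksum = ~0xC50D & 0xFFFF = 0x3AF2.

3AF2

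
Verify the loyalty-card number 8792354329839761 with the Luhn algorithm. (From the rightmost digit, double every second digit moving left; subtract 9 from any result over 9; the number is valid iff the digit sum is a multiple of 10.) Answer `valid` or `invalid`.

valid

From the right, keep odd positions and double even positions (subtract 9 from any doubled value over 9):
  doubled (positions 2,4,...): 3 9 7 4 8 6 9 7 → sum 53
  kept (positions 1,3,...): 1 7 3 9 3 5 2 7 → sum 37
Total = 90.
90 mod 10 = 0, so the number is valid.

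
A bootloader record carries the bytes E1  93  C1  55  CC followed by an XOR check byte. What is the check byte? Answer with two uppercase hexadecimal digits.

XOR the bytes together:
  start with 0xE1
  0xE1 ⊕ 0x93 = 0x72
  0x72 ⊕ 0xC1 = 0xB3
  0xB3 ⊕ 0x55 = 0xE6
  0xE6 ⊕ 0xCC = 0x2A

2A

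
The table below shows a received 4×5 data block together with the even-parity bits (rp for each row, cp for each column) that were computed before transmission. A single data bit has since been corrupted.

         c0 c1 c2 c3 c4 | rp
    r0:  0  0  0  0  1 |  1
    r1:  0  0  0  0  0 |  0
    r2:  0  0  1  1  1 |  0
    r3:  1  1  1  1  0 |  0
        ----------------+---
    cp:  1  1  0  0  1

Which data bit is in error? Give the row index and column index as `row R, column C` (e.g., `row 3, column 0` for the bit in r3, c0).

row 2, column 4

Recompute each row's even parity and compare to rp:
  r0: data parity 1, sent rp 1 → ok
  r1: data parity 0, sent rp 0 → ok
  r2: data parity 1, sent rp 0 → mismatch
  r3: data parity 0, sent rp 0 → ok
Recompute each column's even parity and compare to cp:
  c0: data parity 1, sent cp 1 → ok
  c1: data parity 1, sent cp 1 → ok
  c2: data parity 0, sent cp 0 → ok
  c3: data parity 0, sent cp 0 → ok
  c4: data parity 0, sent cp 1 → mismatch
Exactly one row (r2) and one column (c4) fail → the flipped bit is at their intersection.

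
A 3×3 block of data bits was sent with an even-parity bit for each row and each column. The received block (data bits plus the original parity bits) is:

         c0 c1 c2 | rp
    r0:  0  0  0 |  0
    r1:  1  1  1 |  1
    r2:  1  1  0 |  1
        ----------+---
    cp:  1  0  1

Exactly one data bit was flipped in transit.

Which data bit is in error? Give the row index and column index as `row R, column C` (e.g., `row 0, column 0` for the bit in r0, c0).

row 2, column 0

Recompute each row's even parity and compare to rp:
  r0: data parity 0, sent rp 0 → ok
  r1: data parity 1, sent rp 1 → ok
  r2: data parity 0, sent rp 1 → mismatch
Recompute each column's even parity and compare to cp:
  c0: data parity 0, sent cp 1 → mismatch
  c1: data parity 0, sent cp 0 → ok
  c2: data parity 1, sent cp 1 → ok
Exactly one row (r2) and one column (c0) fail → the flipped bit is at their intersection.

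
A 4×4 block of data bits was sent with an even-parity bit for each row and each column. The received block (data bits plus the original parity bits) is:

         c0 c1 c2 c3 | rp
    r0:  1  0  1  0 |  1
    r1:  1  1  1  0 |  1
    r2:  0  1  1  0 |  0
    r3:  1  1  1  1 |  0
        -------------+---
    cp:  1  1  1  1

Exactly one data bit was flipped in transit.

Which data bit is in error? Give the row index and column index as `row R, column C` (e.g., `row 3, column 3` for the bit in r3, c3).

Recompute each row's even parity and compare to rp:
  r0: data parity 0, sent rp 1 → mismatch
  r1: data parity 1, sent rp 1 → ok
  r2: data parity 0, sent rp 0 → ok
  r3: data parity 0, sent rp 0 → ok
Recompute each column's even parity and compare to cp:
  c0: data parity 1, sent cp 1 → ok
  c1: data parity 1, sent cp 1 → ok
  c2: data parity 0, sent cp 1 → mismatch
  c3: data parity 1, sent cp 1 → ok
Exactly one row (r0) and one column (c2) fail → the flipped bit is at their intersection.

row 0, column 2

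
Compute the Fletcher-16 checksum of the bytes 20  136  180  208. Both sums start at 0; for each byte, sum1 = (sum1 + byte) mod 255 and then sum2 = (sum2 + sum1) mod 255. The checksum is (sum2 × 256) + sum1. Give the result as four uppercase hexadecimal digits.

Running sums (mod 255):
  after byte 0 (20): sum1=20, sum2=20
  after byte 1 (136): sum1=156, sum2=176
  after byte 2 (180): sum1=81, sum2=2
  after byte 3 (208): sum1=34, sum2=36
Checksum = sum2·256 + sum1 = 36·256 + 34 = 9250 = 0x2422.

2422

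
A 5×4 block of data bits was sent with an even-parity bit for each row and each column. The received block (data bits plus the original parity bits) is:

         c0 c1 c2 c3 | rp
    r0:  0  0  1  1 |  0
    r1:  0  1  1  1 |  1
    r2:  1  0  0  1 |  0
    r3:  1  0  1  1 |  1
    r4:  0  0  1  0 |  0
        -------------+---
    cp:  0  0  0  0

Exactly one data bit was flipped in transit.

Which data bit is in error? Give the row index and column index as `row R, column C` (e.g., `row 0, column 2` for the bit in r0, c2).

Recompute each row's even parity and compare to rp:
  r0: data parity 0, sent rp 0 → ok
  r1: data parity 1, sent rp 1 → ok
  r2: data parity 0, sent rp 0 → ok
  r3: data parity 1, sent rp 1 → ok
  r4: data parity 1, sent rp 0 → mismatch
Recompute each column's even parity and compare to cp:
  c0: data parity 0, sent cp 0 → ok
  c1: data parity 1, sent cp 0 → mismatch
  c2: data parity 0, sent cp 0 → ok
  c3: data parity 0, sent cp 0 → ok
Exactly one row (r4) and one column (c1) fail → the flipped bit is at their intersection.

row 4, column 1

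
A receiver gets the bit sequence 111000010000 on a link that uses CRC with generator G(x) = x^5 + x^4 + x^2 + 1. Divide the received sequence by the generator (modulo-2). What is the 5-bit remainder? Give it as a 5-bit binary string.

Modulo-2 division of 111000010000 by 110101:
  pos 0: 111000 XOR 110101 = 001101
  pos 2: 110101 XOR 110101 = 000000
Remainder = 00000 (zero — the frame passes the CRC check).

00000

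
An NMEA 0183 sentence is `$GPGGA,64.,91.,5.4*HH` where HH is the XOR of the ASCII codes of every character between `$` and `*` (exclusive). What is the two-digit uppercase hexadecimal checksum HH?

5F

XOR the ASCII codes of the payload characters:
  'G' = 0x47 → acc = 0x47
  'P' = 0x50 → acc = 0x17
  'G' = 0x47 → acc = 0x50
  'G' = 0x47 → acc = 0x17
  'A' = 0x41 → acc = 0x56
  ',' = 0x2C → acc = 0x7A
  '6' = 0x36 → acc = 0x4C
  '4' = 0x34 → acc = 0x78
  '.' = 0x2E → acc = 0x56
  ',' = 0x2C → acc = 0x7A
  '9' = 0x39 → acc = 0x43
  '1' = 0x31 → acc = 0x72
  '.' = 0x2E → acc = 0x5C
  ',' = 0x2C → acc = 0x70
  '5' = 0x35 → acc = 0x45
  '.' = 0x2E → acc = 0x6B
  '4' = 0x34 → acc = 0x5F
Checksum = 0x5F.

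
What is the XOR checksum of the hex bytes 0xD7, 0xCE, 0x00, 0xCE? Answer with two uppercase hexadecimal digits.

D7

XOR the bytes together:
  start with 0xD7
  0xD7 ⊕ 0xCE = 0x19
  0x19 ⊕ 0x00 = 0x19
  0x19 ⊕ 0xCE = 0xD7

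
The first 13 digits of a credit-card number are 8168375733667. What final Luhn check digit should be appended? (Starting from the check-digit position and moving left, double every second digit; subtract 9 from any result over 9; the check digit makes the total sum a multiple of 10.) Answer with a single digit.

7

Partial digits right→left: 7 6 6 3 3 7 5 7 3 8 6 1 8
Double every second digit counting from the check-digit position (so the 1st, 3rd, 5th, ... of the partial from the right).
  doubled (with −9 where >9): 5 3 6 1 6 3 7 → sum 31
  kept as-is: 6 3 7 7 8 1 → sum 32
Total = 31 + 32 = 63.
Check digit = (10 − (63 mod 10)) mod 10 = 7.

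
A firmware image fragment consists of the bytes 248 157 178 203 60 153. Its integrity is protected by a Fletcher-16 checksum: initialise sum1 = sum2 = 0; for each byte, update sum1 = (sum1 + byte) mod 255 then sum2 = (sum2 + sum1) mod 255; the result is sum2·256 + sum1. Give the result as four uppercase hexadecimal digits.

Running sums (mod 255):
  after byte 0 (248): sum1=248, sum2=248
  after byte 1 (157): sum1=150, sum2=143
  after byte 2 (178): sum1=73, sum2=216
  after byte 3 (203): sum1=21, sum2=237
  after byte 4 (60): sum1=81, sum2=63
  after byte 5 (153): sum1=234, sum2=42
Checksum = sum2·256 + sum1 = 42·256 + 234 = 10986 = 0x2AEA.

2AEA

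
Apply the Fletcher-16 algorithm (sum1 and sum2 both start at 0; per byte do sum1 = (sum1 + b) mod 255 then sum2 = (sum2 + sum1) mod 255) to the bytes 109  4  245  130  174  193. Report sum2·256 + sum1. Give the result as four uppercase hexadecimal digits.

Running sums (mod 255):
  after byte 0 (109): sum1=109, sum2=109
  after byte 1 (4): sum1=113, sum2=222
  after byte 2 (245): sum1=103, sum2=70
  after byte 3 (130): sum1=233, sum2=48
  after byte 4 (174): sum1=152, sum2=200
  after byte 5 (193): sum1=90, sum2=35
Checksum = sum2·256 + sum1 = 35·256 + 90 = 9050 = 0x235A.

235A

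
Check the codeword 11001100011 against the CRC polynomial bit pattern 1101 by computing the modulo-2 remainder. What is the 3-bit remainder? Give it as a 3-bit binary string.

111

Modulo-2 division of 11001100011 by 1101:
  pos 0: 1100 XOR 1101 = 0001
  pos 3: 1110 XOR 1101 = 0011
  pos 5: 1100 XOR 1101 = 0001
Remainder = 111 (nonzero — an error is detected).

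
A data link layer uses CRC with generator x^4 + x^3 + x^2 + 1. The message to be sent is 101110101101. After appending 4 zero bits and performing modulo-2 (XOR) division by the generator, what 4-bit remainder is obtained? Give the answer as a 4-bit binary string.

Append 4 zeros: 1011101011010000. Divide by 11101 (XOR where the leading bit is 1):
  pos 0: 10111 XOR 11101 = 01010
  pos 1: 10100 XOR 11101 = 01001
  pos 2: 10011 XOR 11101 = 01110
  pos 3: 11100 XOR 11101 = 00001
  pos 7: 11101 XOR 11101 = 00000
Remainder (last 4 bits) = 0000. This is the CRC / FCS.

0000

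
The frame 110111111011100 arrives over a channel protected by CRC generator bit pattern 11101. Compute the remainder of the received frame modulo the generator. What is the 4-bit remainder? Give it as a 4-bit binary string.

0010

Modulo-2 division of 110111111011100 by 11101:
  pos 0: 11011 XOR 11101 = 00110
  pos 2: 11011 XOR 11101 = 00110
  pos 4: 11011 XOR 11101 = 00110
  pos 6: 11001 XOR 11101 = 00100
  pos 8: 10011 XOR 11101 = 01110
  pos 9: 11100 XOR 11101 = 00001
Remainder = 0010 (nonzero — an error is detected).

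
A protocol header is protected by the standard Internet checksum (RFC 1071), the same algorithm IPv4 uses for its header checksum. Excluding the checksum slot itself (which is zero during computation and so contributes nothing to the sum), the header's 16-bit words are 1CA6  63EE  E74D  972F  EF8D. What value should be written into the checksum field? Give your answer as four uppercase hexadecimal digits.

1160

One's-complement addition (fold any carry out of bit 15 back into bit 0):
  0x1CA6 + 0x63EE = 0x08094
  0x8094 + 0xE74D = 0x167E1 → wrap carry → 0x67E2
  0x67E2 + 0x972F = 0x0FF11
  0xFF11 + 0xEF8D = 0x1EE9E → wrap carry → 0xEE9F
One's-complement sum = 0xEE9F.
Checksum = ~0xEE9F & 0xFFFF = 0x1160.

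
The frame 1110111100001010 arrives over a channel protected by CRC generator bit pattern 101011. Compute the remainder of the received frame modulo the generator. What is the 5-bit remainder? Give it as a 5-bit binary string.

Modulo-2 division of 1110111100001010 by 101011:
  pos 0: 111011 XOR 101011 = 010000
  pos 1: 100001 XOR 101011 = 001010
  pos 3: 101010 XOR 101011 = 000001
  pos 8: 100010 XOR 101011 = 001001
  pos 10: 100110 XOR 101011 = 001101
Remainder = 01101 (nonzero — an error is detected).

01101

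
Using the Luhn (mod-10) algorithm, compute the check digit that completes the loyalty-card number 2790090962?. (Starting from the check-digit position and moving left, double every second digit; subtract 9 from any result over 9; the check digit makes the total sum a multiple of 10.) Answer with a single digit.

6

Partial digits right→left: 2 6 9 0 9 0 0 9 7 2
Double every second digit counting from the check-digit position (so the 1st, 3rd, 5th, ... of the partial from the right).
  doubled (with −9 where >9): 4 9 9 0 5 → sum 27
  kept as-is: 6 0 0 9 2 → sum 17
Total = 27 + 17 = 44.
Check digit = (10 − (44 mod 10)) mod 10 = 6.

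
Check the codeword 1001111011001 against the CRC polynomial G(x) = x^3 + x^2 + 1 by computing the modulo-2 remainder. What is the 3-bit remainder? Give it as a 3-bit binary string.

Modulo-2 division of 1001111011001 by 1101:
  pos 0: 1001 XOR 1101 = 0100
  pos 1: 1001 XOR 1101 = 0100
  pos 2: 1001 XOR 1101 = 0100
  pos 3: 1001 XOR 1101 = 0100
  pos 4: 1000 XOR 1101 = 0101
  pos 5: 1011 XOR 1101 = 0110
  pos 6: 1101 XOR 1101 = 0000
Remainder = 001 (nonzero — an error is detected).

001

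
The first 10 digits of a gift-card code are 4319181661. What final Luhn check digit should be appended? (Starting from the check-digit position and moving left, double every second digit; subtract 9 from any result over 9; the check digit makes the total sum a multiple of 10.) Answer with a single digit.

0

Partial digits right→left: 1 6 6 1 8 1 9 1 3 4
Double every second digit counting from the check-digit position (so the 1st, 3rd, 5th, ... of the partial from the right).
  doubled (with −9 where >9): 2 3 7 9 6 → sum 27
  kept as-is: 6 1 1 1 4 → sum 13
Total = 27 + 13 = 40.
Check digit = (10 − (40 mod 10)) mod 10 = 0.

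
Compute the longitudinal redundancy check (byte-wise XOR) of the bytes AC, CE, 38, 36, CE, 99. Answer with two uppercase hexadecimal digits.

3B

XOR the bytes together:
  start with 0xAC
  0xAC ⊕ 0xCE = 0x62
  0x62 ⊕ 0x38 = 0x5A
  0x5A ⊕ 0x36 = 0x6C
  0x6C ⊕ 0xCE = 0xA2
  0xA2 ⊕ 0x99 = 0x3B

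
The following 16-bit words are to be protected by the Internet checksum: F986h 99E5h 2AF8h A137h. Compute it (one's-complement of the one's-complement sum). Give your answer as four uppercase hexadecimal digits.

One's-complement addition (fold any carry out of bit 15 back into bit 0):
  0xF986 + 0x99E5 = 0x1936B → wrap carry → 0x936C
  0x936C + 0x2AF8 = 0x0BE64
  0xBE64 + 0xA137 = 0x15F9B → wrap carry → 0x5F9C
One's-complement sum = 0x5F9C.
Checksum = ~0x5F9C & 0xFFFF = 0xA063.

A063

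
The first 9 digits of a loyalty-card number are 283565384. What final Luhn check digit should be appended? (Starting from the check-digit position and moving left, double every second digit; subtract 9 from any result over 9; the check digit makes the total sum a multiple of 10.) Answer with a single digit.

7

Partial digits right→left: 4 8 3 5 6 5 3 8 2
Double every second digit counting from the check-digit position (so the 1st, 3rd, 5th, ... of the partial from the right).
  doubled (with −9 where >9): 8 6 3 6 4 → sum 27
  kept as-is: 8 5 5 8 → sum 26
Total = 27 + 26 = 53.
Check digit = (10 − (53 mod 10)) mod 10 = 7.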